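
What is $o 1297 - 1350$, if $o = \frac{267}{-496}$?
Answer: $- \frac{1015899}{496} \approx -2048.2$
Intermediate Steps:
$o = - \frac{267}{496}$ ($o = 267 \left(- \frac{1}{496}\right) = - \frac{267}{496} \approx -0.53831$)
$o 1297 - 1350 = \left(- \frac{267}{496}\right) 1297 - 1350 = - \frac{346299}{496} - 1350 = - \frac{1015899}{496}$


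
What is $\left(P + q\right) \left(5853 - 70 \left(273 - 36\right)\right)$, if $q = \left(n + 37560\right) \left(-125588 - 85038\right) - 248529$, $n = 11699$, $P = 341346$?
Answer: $111397806424629$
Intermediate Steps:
$q = -10375474663$ ($q = \left(11699 + 37560\right) \left(-125588 - 85038\right) - 248529 = 49259 \left(-210626\right) - 248529 = -10375226134 - 248529 = -10375474663$)
$\left(P + q\right) \left(5853 - 70 \left(273 - 36\right)\right) = \left(341346 - 10375474663\right) \left(5853 - 70 \left(273 - 36\right)\right) = - 10375133317 \left(5853 - 16590\right) = \left(-10375133317\right) \left(-10737\right) = 111397806424629$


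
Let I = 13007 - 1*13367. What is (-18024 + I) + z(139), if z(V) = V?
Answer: -18245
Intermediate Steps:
I = -360 (I = 13007 - 13367 = -360)
(-18024 + I) + z(139) = (-18024 - 360) + 139 = -18384 + 139 = -18245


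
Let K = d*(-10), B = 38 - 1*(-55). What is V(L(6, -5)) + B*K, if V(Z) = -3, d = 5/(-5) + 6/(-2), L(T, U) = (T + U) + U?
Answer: 3717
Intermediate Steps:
L(T, U) = T + 2*U
d = -4 (d = 5*(-1/5) + 6*(-1/2) = -1 - 3 = -4)
B = 93 (B = 38 + 55 = 93)
K = 40 (K = -4*(-10) = 40)
V(L(6, -5)) + B*K = -3 + 93*40 = -3 + 3720 = 3717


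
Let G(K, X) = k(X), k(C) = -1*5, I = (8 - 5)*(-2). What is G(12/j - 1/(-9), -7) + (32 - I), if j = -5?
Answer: 33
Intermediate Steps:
I = -6 (I = 3*(-2) = -6)
k(C) = -5
G(K, X) = -5
G(12/j - 1/(-9), -7) + (32 - I) = -5 + (32 - 1*(-6)) = -5 + (32 + 6) = -5 + 38 = 33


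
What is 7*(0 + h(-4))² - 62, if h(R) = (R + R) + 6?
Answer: -34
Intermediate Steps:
h(R) = 6 + 2*R (h(R) = 2*R + 6 = 6 + 2*R)
7*(0 + h(-4))² - 62 = 7*(0 + (6 + 2*(-4)))² - 62 = 7*(0 + (6 - 8))² - 62 = 7*(0 - 2)² - 62 = 7*(-2)² - 62 = 7*4 - 62 = 28 - 62 = -34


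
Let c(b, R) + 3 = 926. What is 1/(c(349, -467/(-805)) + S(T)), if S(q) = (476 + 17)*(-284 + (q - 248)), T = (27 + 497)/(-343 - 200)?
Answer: -543/142173011 ≈ -3.8193e-6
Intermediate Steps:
c(b, R) = 923 (c(b, R) = -3 + 926 = 923)
T = -524/543 (T = 524/(-543) = 524*(-1/543) = -524/543 ≈ -0.96501)
S(q) = -262276 + 493*q (S(q) = 493*(-284 + (-248 + q)) = 493*(-532 + q) = -262276 + 493*q)
1/(c(349, -467/(-805)) + S(T)) = 1/(923 + (-262276 + 493*(-524/543))) = 1/(923 + (-262276 - 258332/543)) = 1/(923 - 142674200/543) = 1/(-142173011/543) = -543/142173011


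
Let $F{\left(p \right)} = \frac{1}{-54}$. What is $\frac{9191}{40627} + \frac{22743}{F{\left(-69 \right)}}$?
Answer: $- \frac{49894903303}{40627} \approx -1.2281 \cdot 10^{6}$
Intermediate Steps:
$F{\left(p \right)} = - \frac{1}{54}$
$\frac{9191}{40627} + \frac{22743}{F{\left(-69 \right)}} = \frac{9191}{40627} + \frac{22743}{- \frac{1}{54}} = 9191 \cdot \frac{1}{40627} + 22743 \left(-54\right) = \frac{9191}{40627} - 1228122 = - \frac{49894903303}{40627}$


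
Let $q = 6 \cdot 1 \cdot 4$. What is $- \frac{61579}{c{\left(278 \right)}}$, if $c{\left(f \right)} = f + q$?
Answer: $- \frac{61579}{302} \approx -203.9$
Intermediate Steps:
$q = 24$ ($q = 6 \cdot 4 = 24$)
$c{\left(f \right)} = 24 + f$ ($c{\left(f \right)} = f + 24 = 24 + f$)
$- \frac{61579}{c{\left(278 \right)}} = - \frac{61579}{24 + 278} = - \frac{61579}{302}$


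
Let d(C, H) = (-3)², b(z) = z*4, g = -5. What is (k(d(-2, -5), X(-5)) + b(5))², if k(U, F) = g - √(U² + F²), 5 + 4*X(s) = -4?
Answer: 4977/16 - 135*√17/2 ≈ 32.753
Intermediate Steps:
b(z) = 4*z
X(s) = -9/4 (X(s) = -5/4 + (¼)*(-4) = -5/4 - 1 = -9/4)
d(C, H) = 9
k(U, F) = -5 - √(F² + U²) (k(U, F) = -5 - √(U² + F²) = -5 - √(F² + U²))
(k(d(-2, -5), X(-5)) + b(5))² = ((-5 - √((-9/4)² + 9²)) + 4*5)² = ((-5 - √(81/16 + 81)) + 20)² = ((-5 - √(1377/16)) + 20)² = ((-5 - 9*√17/4) + 20)² = (15 - 9*√17/4)²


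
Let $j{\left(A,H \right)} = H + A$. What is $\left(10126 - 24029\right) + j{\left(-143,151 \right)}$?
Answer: $-13895$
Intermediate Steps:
$j{\left(A,H \right)} = A + H$
$\left(10126 - 24029\right) + j{\left(-143,151 \right)} = \left(10126 - 24029\right) + \left(-143 + 151\right) = -13903 + 8 = -13895$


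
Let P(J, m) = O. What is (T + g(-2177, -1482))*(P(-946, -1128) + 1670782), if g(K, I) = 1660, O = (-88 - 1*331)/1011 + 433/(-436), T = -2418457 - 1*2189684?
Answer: -3392550733433524025/440796 ≈ -7.6964e+12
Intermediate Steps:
T = -4608141 (T = -2418457 - 2189684 = -4608141)
O = -620447/440796 (O = (-88 - 331)*(1/1011) + 433*(-1/436) = -419*1/1011 - 433/436 = -419/1011 - 433/436 = -620447/440796 ≈ -1.4076)
P(J, m) = -620447/440796
(T + g(-2177, -1482))*(P(-946, -1128) + 1670782) = (-4608141 + 1660)*(-620447/440796 + 1670782) = -4606481*736473402025/440796 = -3392550733433524025/440796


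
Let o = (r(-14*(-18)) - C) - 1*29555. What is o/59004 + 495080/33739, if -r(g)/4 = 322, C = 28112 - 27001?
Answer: 14066802157/995367978 ≈ 14.132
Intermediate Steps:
C = 1111
r(g) = -1288 (r(g) = -4*322 = -1288)
o = -31954 (o = (-1288 - 1*1111) - 1*29555 = (-1288 - 1111) - 29555 = -2399 - 29555 = -31954)
o/59004 + 495080/33739 = -31954/59004 + 495080/33739 = -31954*1/59004 + 495080*(1/33739) = -15977/29502 + 495080/33739 = 14066802157/995367978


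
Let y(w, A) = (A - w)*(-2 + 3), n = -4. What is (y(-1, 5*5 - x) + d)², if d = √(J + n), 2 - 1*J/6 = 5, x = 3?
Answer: (23 + I*√22)² ≈ 507.0 + 215.76*I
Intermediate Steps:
J = -18 (J = 12 - 6*5 = 12 - 30 = -18)
d = I*√22 (d = √(-18 - 4) = √(-22) = I*√22 ≈ 4.6904*I)
y(w, A) = A - w (y(w, A) = (A - w)*1 = A - w)
(y(-1, 5*5 - x) + d)² = (((5*5 - 1*3) - 1*(-1)) + I*√22)² = (((25 - 3) + 1) + I*√22)² = ((22 + 1) + I*√22)² = (23 + I*√22)²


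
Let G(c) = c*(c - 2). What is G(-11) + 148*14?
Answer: 2215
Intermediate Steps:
G(c) = c*(-2 + c)
G(-11) + 148*14 = -11*(-2 - 11) + 148*14 = -11*(-13) + 2072 = 143 + 2072 = 2215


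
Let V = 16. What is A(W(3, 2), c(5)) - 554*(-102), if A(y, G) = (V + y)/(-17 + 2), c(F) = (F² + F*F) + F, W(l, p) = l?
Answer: 847601/15 ≈ 56507.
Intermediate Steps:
c(F) = F + 2*F² (c(F) = (F² + F²) + F = 2*F² + F = F + 2*F²)
A(y, G) = -16/15 - y/15 (A(y, G) = (16 + y)/(-17 + 2) = (16 + y)/(-15) = (16 + y)*(-1/15) = -16/15 - y/15)
A(W(3, 2), c(5)) - 554*(-102) = (-16/15 - 1/15*3) - 554*(-102) = (-16/15 - ⅕) + 56508 = -19/15 + 56508 = 847601/15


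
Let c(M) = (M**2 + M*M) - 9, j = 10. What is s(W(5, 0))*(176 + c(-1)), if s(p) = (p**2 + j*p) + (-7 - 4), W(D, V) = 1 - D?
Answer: -5915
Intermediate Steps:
c(M) = -9 + 2*M**2 (c(M) = (M**2 + M**2) - 9 = 2*M**2 - 9 = -9 + 2*M**2)
s(p) = -11 + p**2 + 10*p (s(p) = (p**2 + 10*p) + (-7 - 4) = (p**2 + 10*p) - 11 = -11 + p**2 + 10*p)
s(W(5, 0))*(176 + c(-1)) = (-11 + (1 - 1*5)**2 + 10*(1 - 1*5))*(176 + (-9 + 2*(-1)**2)) = (-11 + (1 - 5)**2 + 10*(1 - 5))*(176 + (-9 + 2*1)) = (-11 + (-4)**2 + 10*(-4))*(176 + (-9 + 2)) = (-11 + 16 - 40)*(176 - 7) = -35*169 = -5915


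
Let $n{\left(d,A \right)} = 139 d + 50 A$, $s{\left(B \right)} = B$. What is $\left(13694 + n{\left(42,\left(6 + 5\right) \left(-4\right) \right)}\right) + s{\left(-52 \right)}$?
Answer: $17280$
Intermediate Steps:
$n{\left(d,A \right)} = 50 A + 139 d$
$\left(13694 + n{\left(42,\left(6 + 5\right) \left(-4\right) \right)}\right) + s{\left(-52 \right)} = \left(13694 + \left(50 \left(6 + 5\right) \left(-4\right) + 139 \cdot 42\right)\right) - 52 = \left(13694 + \left(50 \cdot 11 \left(-4\right) + 5838\right)\right) - 52 = \left(13694 + \left(50 \left(-44\right) + 5838\right)\right) - 52 = \left(13694 + \left(-2200 + 5838\right)\right) - 52 = \left(13694 + 3638\right) - 52 = 17332 - 52 = 17280$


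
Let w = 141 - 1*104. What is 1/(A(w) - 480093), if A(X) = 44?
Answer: -1/480049 ≈ -2.0831e-6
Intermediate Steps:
w = 37 (w = 141 - 104 = 37)
1/(A(w) - 480093) = 1/(44 - 480093) = 1/(-480049) = -1/480049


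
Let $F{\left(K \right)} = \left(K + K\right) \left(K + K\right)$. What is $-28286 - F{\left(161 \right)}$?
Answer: $-131970$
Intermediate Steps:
$F{\left(K \right)} = 4 K^{2}$ ($F{\left(K \right)} = 2 K 2 K = 4 K^{2}$)
$-28286 - F{\left(161 \right)} = -28286 - 4 \cdot 161^{2} = -28286 - 4 \cdot 25921 = -28286 - 103684 = -131970$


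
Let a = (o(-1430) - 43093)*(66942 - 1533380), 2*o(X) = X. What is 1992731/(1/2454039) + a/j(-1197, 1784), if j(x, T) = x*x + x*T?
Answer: 3436072991393937347/702639 ≈ 4.8902e+12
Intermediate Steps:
o(X) = X/2
j(x, T) = x² + T*x
a = 64241715904 (a = ((½)*(-1430) - 43093)*(66942 - 1533380) = (-715 - 43093)*(-1466438) = -43808*(-1466438) = 64241715904)
1992731/(1/2454039) + a/j(-1197, 1784) = 1992731/(1/2454039) + 64241715904/((-1197*(1784 - 1197))) = 1992731/(1/2454039) + 64241715904/((-1197*587)) = 1992731*2454039 + 64241715904/(-702639) = 4890239590509 + 64241715904*(-1/702639) = 4890239590509 - 64241715904/702639 = 3436072991393937347/702639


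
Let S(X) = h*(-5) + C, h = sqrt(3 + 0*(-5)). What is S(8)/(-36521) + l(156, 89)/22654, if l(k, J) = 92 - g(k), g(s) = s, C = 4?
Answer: -1213980/413673367 + 5*sqrt(3)/36521 ≈ -0.0026975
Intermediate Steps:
h = sqrt(3) (h = sqrt(3 + 0) = sqrt(3) ≈ 1.7320)
l(k, J) = 92 - k
S(X) = 4 - 5*sqrt(3) (S(X) = sqrt(3)*(-5) + 4 = -5*sqrt(3) + 4 = 4 - 5*sqrt(3))
S(8)/(-36521) + l(156, 89)/22654 = (4 - 5*sqrt(3))/(-36521) + (92 - 1*156)/22654 = (4 - 5*sqrt(3))*(-1/36521) + (92 - 156)*(1/22654) = (-4/36521 + 5*sqrt(3)/36521) - 64*1/22654 = (-4/36521 + 5*sqrt(3)/36521) - 32/11327 = -1213980/413673367 + 5*sqrt(3)/36521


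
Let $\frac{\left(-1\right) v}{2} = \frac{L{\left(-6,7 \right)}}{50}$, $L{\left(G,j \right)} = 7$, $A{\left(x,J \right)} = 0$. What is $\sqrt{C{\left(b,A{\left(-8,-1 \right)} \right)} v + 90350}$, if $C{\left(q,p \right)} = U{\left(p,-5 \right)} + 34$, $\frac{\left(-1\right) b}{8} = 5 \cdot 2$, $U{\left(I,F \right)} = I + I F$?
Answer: $\frac{4 \sqrt{141157}}{5} \approx 300.57$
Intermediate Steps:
$U{\left(I,F \right)} = I + F I$
$b = -80$ ($b = - 8 \cdot 5 \cdot 2 = \left(-8\right) 10 = -80$)
$C{\left(q,p \right)} = 34 - 4 p$ ($C{\left(q,p \right)} = p \left(1 - 5\right) + 34 = p \left(-4\right) + 34 = - 4 p + 34 = 34 - 4 p$)
$v = - \frac{7}{25}$ ($v = - 2 \cdot \frac{7}{50} = - 2 \cdot 7 \cdot \frac{1}{50} = \left(-2\right) \frac{7}{50} = - \frac{7}{25} \approx -0.28$)
$\sqrt{C{\left(b,A{\left(-8,-1 \right)} \right)} v + 90350} = \sqrt{\left(34 - 0\right) \left(- \frac{7}{25}\right) + 90350} = \sqrt{\left(34 + 0\right) \left(- \frac{7}{25}\right) + 90350} = \sqrt{34 \left(- \frac{7}{25}\right) + 90350} = \sqrt{- \frac{238}{25} + 90350} = \sqrt{\frac{2258512}{25}} = \frac{4 \sqrt{141157}}{5}$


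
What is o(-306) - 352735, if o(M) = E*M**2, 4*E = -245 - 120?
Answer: -8897020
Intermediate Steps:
E = -365/4 (E = (-245 - 120)/4 = (1/4)*(-365) = -365/4 ≈ -91.250)
o(M) = -365*M**2/4
o(-306) - 352735 = -365/4*(-306)**2 - 352735 = -365/4*93636 - 352735 = -8544285 - 352735 = -8897020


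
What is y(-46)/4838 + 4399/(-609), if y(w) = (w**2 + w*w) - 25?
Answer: -18720299/2946342 ≈ -6.3537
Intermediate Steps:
y(w) = -25 + 2*w**2 (y(w) = (w**2 + w**2) - 25 = 2*w**2 - 25 = -25 + 2*w**2)
y(-46)/4838 + 4399/(-609) = (-25 + 2*(-46)**2)/4838 + 4399/(-609) = (-25 + 2*2116)*(1/4838) + 4399*(-1/609) = (-25 + 4232)*(1/4838) - 4399/609 = 4207*(1/4838) - 4399/609 = 4207/4838 - 4399/609 = -18720299/2946342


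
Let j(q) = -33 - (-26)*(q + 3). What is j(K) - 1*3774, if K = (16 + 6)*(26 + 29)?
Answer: 27731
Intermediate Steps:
K = 1210 (K = 22*55 = 1210)
j(q) = 45 + 26*q (j(q) = -33 - (-26)*(3 + q) = -33 - (-78 - 26*q) = -33 + (78 + 26*q) = 45 + 26*q)
j(K) - 1*3774 = (45 + 26*1210) - 1*3774 = (45 + 31460) - 3774 = 31505 - 3774 = 27731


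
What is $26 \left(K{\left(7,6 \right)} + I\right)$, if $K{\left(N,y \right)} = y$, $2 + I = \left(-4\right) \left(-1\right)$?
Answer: $208$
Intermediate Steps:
$I = 2$ ($I = -2 - -4 = -2 + 4 = 2$)
$26 \left(K{\left(7,6 \right)} + I\right) = 26 \left(6 + 2\right) = 26 \cdot 8 = 208$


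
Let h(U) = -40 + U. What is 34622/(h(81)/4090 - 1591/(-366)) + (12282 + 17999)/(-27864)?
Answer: 360977902178611/45433617336 ≈ 7945.2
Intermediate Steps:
34622/(h(81)/4090 - 1591/(-366)) + (12282 + 17999)/(-27864) = 34622/((-40 + 81)/4090 - 1591/(-366)) + (12282 + 17999)/(-27864) = 34622/(41*(1/4090) - 1591*(-1/366)) + 30281*(-1/27864) = 34622/(41/4090 + 1591/366) - 30281/27864 = 34622/(1630549/374235) - 30281/27864 = 34622*(374235/1630549) - 30281/27864 = 12956764170/1630549 - 30281/27864 = 360977902178611/45433617336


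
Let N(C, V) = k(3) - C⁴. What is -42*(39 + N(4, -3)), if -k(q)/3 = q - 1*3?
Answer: 9114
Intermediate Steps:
k(q) = 9 - 3*q (k(q) = -3*(q - 1*3) = -3*(q - 3) = -3*(-3 + q) = 9 - 3*q)
N(C, V) = -C⁴ (N(C, V) = (9 - 3*3) - C⁴ = (9 - 9) - C⁴ = 0 - C⁴ = -C⁴)
-42*(39 + N(4, -3)) = -42*(39 - 1*4⁴) = -42*(39 - 1*256) = -42*(39 - 256) = -42*(-217) = 9114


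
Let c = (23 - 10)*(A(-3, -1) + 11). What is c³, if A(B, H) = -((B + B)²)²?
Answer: -4661647602625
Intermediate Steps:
A(B, H) = -16*B⁴ (A(B, H) = -((2*B)²)² = -(4*B²)² = -16*B⁴)
c = -16705 (c = (23 - 10)*(-16*(-3)⁴ + 11) = 13*(-16*81 + 11) = 13*(-1296 + 11) = 13*(-1285) = -16705)
c³ = (-16705)³ = -4661647602625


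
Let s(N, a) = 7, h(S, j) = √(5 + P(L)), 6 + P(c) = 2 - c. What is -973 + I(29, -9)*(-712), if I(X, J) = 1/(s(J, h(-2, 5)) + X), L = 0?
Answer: -8935/9 ≈ -992.78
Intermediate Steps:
P(c) = -4 - c (P(c) = -6 + (2 - c) = -4 - c)
h(S, j) = 1 (h(S, j) = √(5 + (-4 - 1*0)) = √(5 + (-4 + 0)) = √(5 - 4) = √1 = 1)
I(X, J) = 1/(7 + X)
-973 + I(29, -9)*(-712) = -973 - 712/(7 + 29) = -973 - 712/36 = -973 + (1/36)*(-712) = -973 - 178/9 = -8935/9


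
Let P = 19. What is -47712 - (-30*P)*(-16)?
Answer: -56832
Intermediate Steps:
-47712 - (-30*P)*(-16) = -47712 - (-30*19)*(-16) = -47712 - (-570)*(-16) = -47712 - 1*9120 = -47712 - 9120 = -56832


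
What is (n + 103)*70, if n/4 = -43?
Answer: -4830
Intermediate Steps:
n = -172 (n = 4*(-43) = -172)
(n + 103)*70 = (-172 + 103)*70 = -69*70 = -4830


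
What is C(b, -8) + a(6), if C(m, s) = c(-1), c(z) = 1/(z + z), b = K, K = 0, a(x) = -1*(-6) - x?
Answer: -½ ≈ -0.50000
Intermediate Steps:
a(x) = 6 - x
b = 0
c(z) = 1/(2*z)
C(m, s) = -½ (C(m, s) = (½)/(-1) = (½)*(-1) = -½)
C(b, -8) + a(6) = -½ + (6 - 1*6) = -½ + (6 - 6) = -½ + 0 = -½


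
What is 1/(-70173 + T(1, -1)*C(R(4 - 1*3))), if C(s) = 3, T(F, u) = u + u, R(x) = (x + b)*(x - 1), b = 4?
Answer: -1/70179 ≈ -1.4249e-5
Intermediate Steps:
R(x) = (-1 + x)*(4 + x) (R(x) = (x + 4)*(x - 1) = (4 + x)*(-1 + x) = (-1 + x)*(4 + x))
T(F, u) = 2*u
1/(-70173 + T(1, -1)*C(R(4 - 1*3))) = 1/(-70173 + (2*(-1))*3) = 1/(-70173 - 2*3) = 1/(-70173 - 6) = 1/(-70179) = -1/70179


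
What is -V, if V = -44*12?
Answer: 528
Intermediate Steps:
V = -528
-V = -1*(-528) = 528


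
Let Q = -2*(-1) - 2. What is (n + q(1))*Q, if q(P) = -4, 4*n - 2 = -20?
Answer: 0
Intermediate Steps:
n = -9/2 (n = ½ + (¼)*(-20) = ½ - 5 = -9/2 ≈ -4.5000)
Q = 0 (Q = 2 - 2 = 0)
(n + q(1))*Q = (-9/2 - 4)*0 = -17/2*0 = 0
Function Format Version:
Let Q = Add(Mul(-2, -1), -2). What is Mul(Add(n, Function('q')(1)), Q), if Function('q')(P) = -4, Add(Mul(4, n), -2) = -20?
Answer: 0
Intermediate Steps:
n = Rational(-9, 2) (n = Add(Rational(1, 2), Mul(Rational(1, 4), -20)) = Add(Rational(1, 2), -5) = Rational(-9, 2) ≈ -4.5000)
Q = 0 (Q = Add(2, -2) = 0)
Mul(Add(n, Function('q')(1)), Q) = Mul(Add(Rational(-9, 2), -4), 0) = Mul(Rational(-17, 2), 0) = 0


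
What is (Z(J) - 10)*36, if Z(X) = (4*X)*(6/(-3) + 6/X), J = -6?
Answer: 2232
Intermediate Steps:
Z(X) = 4*X*(-2 + 6/X) (Z(X) = (4*X)*(6*(-⅓) + 6/X) = (4*X)*(-2 + 6/X) = 4*X*(-2 + 6/X))
(Z(J) - 10)*36 = ((24 - 8*(-6)) - 10)*36 = ((24 + 48) - 10)*36 = (72 - 10)*36 = 62*36 = 2232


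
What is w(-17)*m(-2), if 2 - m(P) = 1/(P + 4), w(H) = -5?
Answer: -15/2 ≈ -7.5000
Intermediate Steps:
m(P) = 2 - 1/(4 + P) (m(P) = 2 - 1/(P + 4) = 2 - 1/(4 + P))
w(-17)*m(-2) = -5*(7 + 2*(-2))/(4 - 2) = -5*(7 - 4)/2 = -5*3/2 = -15/2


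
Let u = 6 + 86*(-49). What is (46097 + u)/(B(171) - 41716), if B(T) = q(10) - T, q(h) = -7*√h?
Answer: -584868181/584840093 + 97741*√10/584840093 ≈ -0.99952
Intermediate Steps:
u = -4208 (u = 6 - 4214 = -4208)
B(T) = -T - 7*√10 (B(T) = -7*√10 - T = -T - 7*√10)
(46097 + u)/(B(171) - 41716) = (46097 - 4208)/((-1*171 - 7*√10) - 41716) = 41889/((-171 - 7*√10) - 41716) = 41889/(-41887 - 7*√10)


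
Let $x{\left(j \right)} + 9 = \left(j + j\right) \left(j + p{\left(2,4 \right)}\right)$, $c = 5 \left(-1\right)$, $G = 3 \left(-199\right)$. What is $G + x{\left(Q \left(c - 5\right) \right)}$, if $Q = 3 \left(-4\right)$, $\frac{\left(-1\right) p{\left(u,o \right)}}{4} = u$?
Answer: $26274$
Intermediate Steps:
$p{\left(u,o \right)} = - 4 u$
$G = -597$
$Q = -12$
$c = -5$
$x{\left(j \right)} = -9 + 2 j \left(-8 + j\right)$ ($x{\left(j \right)} = -9 + \left(j + j\right) \left(j - 8\right) = -9 + 2 j \left(j - 8\right) = -9 + 2 j \left(-8 + j\right)$)
$G + x{\left(Q \left(c - 5\right) \right)} = -597 - \left(9 - 2 \cdot 144 \left(-5 - 5\right)^{2} + 16 \left(-12\right) \left(-5 - 5\right)\right) = -597 - \left(9 - 28800 + 16 \left(-12\right) \left(-10\right)\right) = -597 - \left(1929 - 28800\right) = -597 - -26871 = -597 + 26871 = 26274$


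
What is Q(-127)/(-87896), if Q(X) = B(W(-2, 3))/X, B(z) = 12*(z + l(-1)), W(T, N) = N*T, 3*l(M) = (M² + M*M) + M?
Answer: -17/2790698 ≈ -6.0917e-6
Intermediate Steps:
l(M) = M/3 + 2*M²/3 (l(M) = ((M² + M*M) + M)/3 = ((M² + M²) + M)/3 = (2*M² + M)/3 = (M + 2*M²)/3 = M/3 + 2*M²/3)
B(z) = 4 + 12*z (B(z) = 12*(z + (⅓)*(-1)*(1 + 2*(-1))) = 12*(z + (⅓)*(-1)*(1 - 2)) = 12*(z + (⅓)*(-1)*(-1)) = 12*(z + ⅓) = 12*(⅓ + z) = 4 + 12*z)
Q(X) = -68/X (Q(X) = (4 + 12*(3*(-2)))/X = (4 + 12*(-6))/X = (4 - 72)/X = -68/X)
Q(-127)/(-87896) = -68/(-127)/(-87896) = -68*(-1/127)*(-1/87896) = (68/127)*(-1/87896) = -17/2790698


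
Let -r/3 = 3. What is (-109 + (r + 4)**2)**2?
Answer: 7056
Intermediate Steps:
r = -9 (r = -3*3 = -9)
(-109 + (r + 4)**2)**2 = (-109 + (-9 + 4)**2)**2 = (-109 + (-5)**2)**2 = (-109 + 25)**2 = (-84)**2 = 7056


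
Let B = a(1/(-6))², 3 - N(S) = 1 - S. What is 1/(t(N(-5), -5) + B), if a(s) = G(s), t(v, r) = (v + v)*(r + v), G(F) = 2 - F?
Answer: 36/1897 ≈ 0.018977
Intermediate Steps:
N(S) = 2 + S (N(S) = 3 - (1 - S) = 3 + (-1 + S) = 2 + S)
t(v, r) = 2*v*(r + v) (t(v, r) = (2*v)*(r + v) = 2*v*(r + v))
a(s) = 2 - s
B = 169/36 (B = (2 - 1/(-6))² = (2 - 1*(-⅙))² = (2 + ⅙)² = (13/6)² = 169/36 ≈ 4.6944)
1/(t(N(-5), -5) + B) = 1/(2*(2 - 5)*(-5 + (2 - 5)) + 169/36) = 1/(2*(-3)*(-5 - 3) + 169/36) = 1/(2*(-3)*(-8) + 169/36) = 1/(48 + 169/36) = 1/(1897/36) = 36/1897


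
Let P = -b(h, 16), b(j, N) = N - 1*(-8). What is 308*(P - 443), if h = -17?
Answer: -143836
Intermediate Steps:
b(j, N) = 8 + N (b(j, N) = N + 8 = 8 + N)
P = -24 (P = -(8 + 16) = -1*24 = -24)
308*(P - 443) = 308*(-24 - 443) = 308*(-467) = -143836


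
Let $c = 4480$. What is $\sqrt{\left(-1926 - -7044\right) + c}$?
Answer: $\sqrt{9598} \approx 97.969$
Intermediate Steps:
$\sqrt{\left(-1926 - -7044\right) + c} = \sqrt{\left(-1926 - -7044\right) + 4480} = \sqrt{\left(-1926 + 7044\right) + 4480} = \sqrt{5118 + 4480} = \sqrt{9598}$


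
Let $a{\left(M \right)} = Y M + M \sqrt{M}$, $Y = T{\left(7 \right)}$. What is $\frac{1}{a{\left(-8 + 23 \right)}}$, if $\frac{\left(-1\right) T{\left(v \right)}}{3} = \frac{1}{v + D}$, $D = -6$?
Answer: $\frac{1}{30} + \frac{\sqrt{15}}{90} \approx 0.076366$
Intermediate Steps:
$T{\left(v \right)} = - \frac{3}{-6 + v}$ ($T{\left(v \right)} = - \frac{3}{v - 6} = - \frac{3}{-6 + v}$)
$Y = -3$ ($Y = - \frac{3}{-6 + 7} = - \frac{3}{1} = \left(-3\right) 1 = -3$)
$a{\left(M \right)} = M^{\frac{3}{2}} - 3 M$ ($a{\left(M \right)} = - 3 M + M \sqrt{M} = - 3 M + M^{\frac{3}{2}} = M^{\frac{3}{2}} - 3 M$)
$\frac{1}{a{\left(-8 + 23 \right)}} = \frac{1}{\left(-8 + 23\right)^{\frac{3}{2}} - 3 \left(-8 + 23\right)} = \frac{1}{15^{\frac{3}{2}} - 45} = \frac{1}{15 \sqrt{15} - 45} = \frac{1}{-45 + 15 \sqrt{15}}$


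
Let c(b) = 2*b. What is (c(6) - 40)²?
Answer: 784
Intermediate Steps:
(c(6) - 40)² = (2*6 - 40)² = (12 - 40)² = (-28)² = 784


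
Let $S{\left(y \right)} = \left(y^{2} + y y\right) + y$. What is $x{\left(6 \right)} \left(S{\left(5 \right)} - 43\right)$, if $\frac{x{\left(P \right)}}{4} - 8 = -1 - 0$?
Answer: $336$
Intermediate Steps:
$x{\left(P \right)} = 28$ ($x{\left(P \right)} = 32 + 4 \left(-1 - 0\right) = 32 + 4 \left(-1 + 0\right) = 32 + 4 \left(-1\right) = 32 - 4 = 28$)
$S{\left(y \right)} = y + 2 y^{2}$ ($S{\left(y \right)} = \left(y^{2} + y^{2}\right) + y = 2 y^{2} + y = y + 2 y^{2}$)
$x{\left(6 \right)} \left(S{\left(5 \right)} - 43\right) = 28 \left(5 \left(1 + 2 \cdot 5\right) - 43\right) = 28 \left(5 \left(1 + 10\right) - 43\right) = 28 \left(5 \cdot 11 - 43\right) = 28 \left(55 - 43\right) = 28 \cdot 12 = 336$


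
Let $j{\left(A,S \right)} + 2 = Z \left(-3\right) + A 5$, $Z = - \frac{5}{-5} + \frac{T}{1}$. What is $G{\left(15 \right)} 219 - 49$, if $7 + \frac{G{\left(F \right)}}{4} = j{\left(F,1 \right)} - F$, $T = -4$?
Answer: $52511$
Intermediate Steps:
$Z = -3$ ($Z = - \frac{5}{-5} - \frac{4}{1} = \left(-5\right) \left(- \frac{1}{5}\right) - 4 = 1 - 4 = -3$)
$j{\left(A,S \right)} = 7 + 5 A$ ($j{\left(A,S \right)} = -2 + \left(\left(-3\right) \left(-3\right) + A 5\right) = -2 + \left(9 + 5 A\right) = 7 + 5 A$)
$G{\left(F \right)} = 16 F$ ($G{\left(F \right)} = -28 + 4 \left(\left(7 + 5 F\right) - F\right) = -28 + 4 \left(7 + 4 F\right) = -28 + \left(28 + 16 F\right) = 16 F$)
$G{\left(15 \right)} 219 - 49 = 16 \cdot 15 \cdot 219 - 49 = 240 \cdot 219 - 49 = 52560 - 49 = 52511$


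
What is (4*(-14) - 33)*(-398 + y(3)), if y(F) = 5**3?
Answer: 24297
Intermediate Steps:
y(F) = 125
(4*(-14) - 33)*(-398 + y(3)) = (4*(-14) - 33)*(-398 + 125) = (-56 - 33)*(-273) = -89*(-273) = 24297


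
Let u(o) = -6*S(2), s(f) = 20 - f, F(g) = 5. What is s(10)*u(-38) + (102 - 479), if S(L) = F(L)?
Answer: -677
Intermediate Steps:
S(L) = 5
u(o) = -30 (u(o) = -6*5 = -30)
s(10)*u(-38) + (102 - 479) = (20 - 1*10)*(-30) + (102 - 479) = (20 - 10)*(-30) - 377 = 10*(-30) - 377 = -300 - 377 = -677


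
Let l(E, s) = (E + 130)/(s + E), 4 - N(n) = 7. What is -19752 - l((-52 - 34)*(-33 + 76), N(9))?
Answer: -73105720/3701 ≈ -19753.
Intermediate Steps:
N(n) = -3 (N(n) = 4 - 1*7 = 4 - 7 = -3)
l(E, s) = (130 + E)/(E + s)
-19752 - l((-52 - 34)*(-33 + 76), N(9)) = -19752 - (130 + (-52 - 34)*(-33 + 76))/((-52 - 34)*(-33 + 76) - 3) = -19752 - (130 - 86*43)/(-86*43 - 3) = -19752 - (130 - 3698)/(-3698 - 3) = -19752 - (-3568)/(-3701) = -19752 - (-1)*(-3568)/3701 = -19752 - 1*3568/3701 = -19752 - 3568/3701 = -73105720/3701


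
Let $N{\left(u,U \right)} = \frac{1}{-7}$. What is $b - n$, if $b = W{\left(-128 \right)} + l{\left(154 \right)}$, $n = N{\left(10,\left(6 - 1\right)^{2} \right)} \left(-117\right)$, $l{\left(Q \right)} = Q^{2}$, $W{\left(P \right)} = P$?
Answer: $\frac{164999}{7} \approx 23571.0$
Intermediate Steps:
$N{\left(u,U \right)} = - \frac{1}{7}$
$n = \frac{117}{7}$ ($n = \left(- \frac{1}{7}\right) \left(-117\right) = \frac{117}{7} \approx 16.714$)
$b = 23588$ ($b = -128 + 154^{2} = -128 + 23716 = 23588$)
$b - n = 23588 - \frac{117}{7} = \frac{164999}{7}$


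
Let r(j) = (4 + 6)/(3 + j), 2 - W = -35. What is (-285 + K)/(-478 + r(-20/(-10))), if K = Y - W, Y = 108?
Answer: 107/238 ≈ 0.44958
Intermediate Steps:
W = 37 (W = 2 - 1*(-35) = 2 + 35 = 37)
K = 71 (K = 108 - 1*37 = 108 - 37 = 71)
r(j) = 10/(3 + j)
(-285 + K)/(-478 + r(-20/(-10))) = (-285 + 71)/(-478 + 10/(3 - 20/(-10))) = -214/(-478 + 10/(3 - 20*(-1/10))) = -214/(-478 + 10/(3 + 2)) = -214/(-478 + 10/5) = -214/(-478 + 10*(1/5)) = -214/(-478 + 2) = -214/(-476) = -214*(-1/476) = 107/238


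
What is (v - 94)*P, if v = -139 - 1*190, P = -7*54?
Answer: 159894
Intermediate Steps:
P = -378
v = -329 (v = -139 - 190 = -329)
(v - 94)*P = (-329 - 94)*(-378) = -423*(-378) = 159894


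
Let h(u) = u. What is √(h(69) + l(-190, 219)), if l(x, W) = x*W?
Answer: I*√41541 ≈ 203.82*I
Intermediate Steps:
l(x, W) = W*x
√(h(69) + l(-190, 219)) = √(69 + 219*(-190)) = √(69 - 41610) = √(-41541) = I*√41541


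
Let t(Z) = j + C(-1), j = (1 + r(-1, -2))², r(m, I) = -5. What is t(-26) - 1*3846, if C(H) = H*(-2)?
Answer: -3828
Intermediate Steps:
C(H) = -2*H
j = 16 (j = (1 - 5)² = (-4)² = 16)
t(Z) = 18 (t(Z) = 16 - 2*(-1) = 16 + 2 = 18)
t(-26) - 1*3846 = 18 - 1*3846 = 18 - 3846 = -3828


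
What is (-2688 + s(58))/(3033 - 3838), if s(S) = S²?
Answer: -676/805 ≈ -0.83975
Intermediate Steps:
(-2688 + s(58))/(3033 - 3838) = (-2688 + 58²)/(3033 - 3838) = (-2688 + 3364)/(-805) = 676*(-1/805) = -676/805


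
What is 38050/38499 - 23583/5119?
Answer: -713143967/197076381 ≈ -3.6186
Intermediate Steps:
38050/38499 - 23583/5119 = -713143967/197076381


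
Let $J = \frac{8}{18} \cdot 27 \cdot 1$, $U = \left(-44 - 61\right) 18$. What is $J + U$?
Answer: $-1878$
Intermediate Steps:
$U = -1890$ ($U = \left(-105\right) 18 = -1890$)
$J = 12$ ($J = 8 \cdot \frac{1}{18} \cdot 27 \cdot 1 = \frac{4}{9} \cdot 27 \cdot 1 = 12 \cdot 1 = 12$)
$J + U = 12 - 1890 = -1878$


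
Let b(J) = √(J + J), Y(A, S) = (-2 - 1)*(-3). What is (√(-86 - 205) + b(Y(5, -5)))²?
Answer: -273 + 6*I*√582 ≈ -273.0 + 144.75*I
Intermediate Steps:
Y(A, S) = 9 (Y(A, S) = -3*(-3) = 9)
b(J) = √2*√J (b(J) = √(2*J) = √2*√J)
(√(-86 - 205) + b(Y(5, -5)))² = (√(-86 - 205) + √2*√9)² = (√(-291) + √2*3)² = (I*√291 + 3*√2)² = (3*√2 + I*√291)²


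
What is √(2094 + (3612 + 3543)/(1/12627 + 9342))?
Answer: √1165938330959607705/23592287 ≈ 45.769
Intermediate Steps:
√(2094 + (3612 + 3543)/(1/12627 + 9342)) = √(2094 + 7155/(1/12627 + 9342)) = √(2094 + 7155/(117961435/12627)) = √(2094 + 7155*(12627/117961435)) = √(2094 + 18069237/23592287) = √(49420318215/23592287) = √1165938330959607705/23592287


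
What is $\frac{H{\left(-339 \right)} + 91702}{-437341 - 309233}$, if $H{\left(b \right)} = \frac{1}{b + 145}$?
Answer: $- \frac{17790187}{144835356} \approx -0.12283$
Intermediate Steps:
$H{\left(b \right)} = \frac{1}{145 + b}$
$\frac{H{\left(-339 \right)} + 91702}{-437341 - 309233} = \frac{\frac{1}{145 - 339} + 91702}{-437341 - 309233} = \frac{\frac{1}{-194} + 91702}{-746574} = \left(- \frac{1}{194} + 91702\right) \left(- \frac{1}{746574}\right) = \frac{17790187}{194} \left(- \frac{1}{746574}\right) = - \frac{17790187}{144835356}$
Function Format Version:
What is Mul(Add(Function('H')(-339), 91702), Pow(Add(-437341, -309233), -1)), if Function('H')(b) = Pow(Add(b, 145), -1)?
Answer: Rational(-17790187, 144835356) ≈ -0.12283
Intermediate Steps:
Function('H')(b) = Pow(Add(145, b), -1)
Mul(Add(Function('H')(-339), 91702), Pow(Add(-437341, -309233), -1)) = Mul(Add(Pow(Add(145, -339), -1), 91702), Pow(Add(-437341, -309233), -1)) = Mul(Add(Pow(-194, -1), 91702), Pow(-746574, -1)) = Mul(Add(Rational(-1, 194), 91702), Rational(-1, 746574)) = Mul(Rational(17790187, 194), Rational(-1, 746574)) = Rational(-17790187, 144835356)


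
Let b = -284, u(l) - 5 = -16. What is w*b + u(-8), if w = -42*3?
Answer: 35773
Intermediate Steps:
u(l) = -11 (u(l) = 5 - 16 = -11)
w = -126
w*b + u(-8) = -126*(-284) - 11 = 35784 - 11 = 35773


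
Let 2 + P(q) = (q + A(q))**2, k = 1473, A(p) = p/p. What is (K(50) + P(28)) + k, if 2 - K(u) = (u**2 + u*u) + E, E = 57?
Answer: -2743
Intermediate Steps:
A(p) = 1
P(q) = -2 + (1 + q)**2 (P(q) = -2 + (q + 1)**2 = -2 + (1 + q)**2)
K(u) = -55 - 2*u**2 (K(u) = 2 - ((u**2 + u*u) + 57) = 2 - ((u**2 + u**2) + 57) = 2 - (2*u**2 + 57) = 2 - (57 + 2*u**2) = 2 + (-57 - 2*u**2) = -55 - 2*u**2)
(K(50) + P(28)) + k = ((-55 - 2*50**2) + (-2 + (1 + 28)**2)) + 1473 = ((-55 - 2*2500) + (-2 + 29**2)) + 1473 = ((-55 - 5000) + (-2 + 841)) + 1473 = (-5055 + 839) + 1473 = -4216 + 1473 = -2743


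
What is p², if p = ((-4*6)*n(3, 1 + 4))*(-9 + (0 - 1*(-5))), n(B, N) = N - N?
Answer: 0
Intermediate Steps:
n(B, N) = 0
p = 0 (p = (-4*6*0)*(-9 + (0 - 1*(-5))) = (-24*0)*(-9 + (0 + 5)) = 0*(-9 + 5) = 0*(-4) = 0)
p² = 0² = 0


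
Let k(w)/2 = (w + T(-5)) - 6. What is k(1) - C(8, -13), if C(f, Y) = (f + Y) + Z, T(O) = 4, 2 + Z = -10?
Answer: 15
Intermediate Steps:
Z = -12 (Z = -2 - 10 = -12)
C(f, Y) = -12 + Y + f (C(f, Y) = (f + Y) - 12 = (Y + f) - 12 = -12 + Y + f)
k(w) = -4 + 2*w (k(w) = 2*((w + 4) - 6) = 2*((4 + w) - 6) = 2*(-2 + w) = -4 + 2*w)
k(1) - C(8, -13) = (-4 + 2*1) - (-12 - 13 + 8) = (-4 + 2) - 1*(-17) = -2 + 17 = 15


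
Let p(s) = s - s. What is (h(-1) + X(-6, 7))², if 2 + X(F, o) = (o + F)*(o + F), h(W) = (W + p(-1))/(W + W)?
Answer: ¼ ≈ 0.25000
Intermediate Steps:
p(s) = 0
h(W) = ½ (h(W) = (W + 0)/(W + W) = W/((2*W)) = W*(1/(2*W)) = ½)
X(F, o) = -2 + (F + o)² (X(F, o) = -2 + (o + F)*(o + F) = -2 + (F + o)*(F + o) = -2 + (F + o)²)
(h(-1) + X(-6, 7))² = (½ + (-2 + (-6 + 7)²))² = (½ + (-2 + 1²))² = (½ + (-2 + 1))² = (½ - 1)² = (-½)² = ¼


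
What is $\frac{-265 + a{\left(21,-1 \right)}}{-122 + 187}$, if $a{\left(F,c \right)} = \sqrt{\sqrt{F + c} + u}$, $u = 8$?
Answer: $- \frac{53}{13} + \frac{\sqrt{8 + 2 \sqrt{5}}}{65} \approx -4.0226$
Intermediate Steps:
$a{\left(F,c \right)} = \sqrt{8 + \sqrt{F + c}}$ ($a{\left(F,c \right)} = \sqrt{\sqrt{F + c} + 8} = \sqrt{8 + \sqrt{F + c}}$)
$\frac{-265 + a{\left(21,-1 \right)}}{-122 + 187} = \frac{-265 + \sqrt{8 + \sqrt{21 - 1}}}{-122 + 187} = \frac{-265 + \sqrt{8 + \sqrt{20}}}{65} = \left(-265 + \sqrt{8 + 2 \sqrt{5}}\right) \frac{1}{65} = - \frac{53}{13} + \frac{\sqrt{8 + 2 \sqrt{5}}}{65}$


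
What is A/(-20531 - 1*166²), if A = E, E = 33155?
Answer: -33155/48087 ≈ -0.68948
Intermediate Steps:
A = 33155
A/(-20531 - 1*166²) = 33155/(-20531 - 1*166²) = 33155/(-20531 - 1*27556) = 33155/(-20531 - 27556) = 33155/(-48087) = 33155*(-1/48087) = -33155/48087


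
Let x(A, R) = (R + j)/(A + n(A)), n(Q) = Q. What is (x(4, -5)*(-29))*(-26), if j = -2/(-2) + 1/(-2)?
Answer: -3393/8 ≈ -424.13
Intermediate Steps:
j = ½ (j = -2*(-½) + 1*(-½) = 1 - ½ = ½ ≈ 0.50000)
x(A, R) = (½ + R)/(2*A) (x(A, R) = (R + ½)/(A + A) = (½ + R)/((2*A)) = (½ + R)*(1/(2*A)) = (½ + R)/(2*A))
(x(4, -5)*(-29))*(-26) = (((¼)*(1 + 2*(-5))/4)*(-29))*(-26) = (((¼)*(¼)*(1 - 10))*(-29))*(-26) = (((¼)*(¼)*(-9))*(-29))*(-26) = -9/16*(-29)*(-26) = (261/16)*(-26) = -3393/8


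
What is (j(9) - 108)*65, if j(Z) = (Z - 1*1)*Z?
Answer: -2340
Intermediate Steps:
j(Z) = Z*(-1 + Z) (j(Z) = (Z - 1)*Z = (-1 + Z)*Z = Z*(-1 + Z))
(j(9) - 108)*65 = (9*(-1 + 9) - 108)*65 = (9*8 - 108)*65 = (72 - 108)*65 = -36*65 = -2340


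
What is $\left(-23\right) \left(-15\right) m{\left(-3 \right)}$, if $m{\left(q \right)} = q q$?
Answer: $3105$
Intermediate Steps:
$m{\left(q \right)} = q^{2}$
$\left(-23\right) \left(-15\right) m{\left(-3 \right)} = \left(-23\right) \left(-15\right) \left(-3\right)^{2} = 345 \cdot 9 = 3105$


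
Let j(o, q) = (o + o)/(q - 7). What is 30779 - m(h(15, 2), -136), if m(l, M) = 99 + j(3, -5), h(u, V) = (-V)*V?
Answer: 61361/2 ≈ 30681.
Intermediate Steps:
j(o, q) = 2*o/(-7 + q) (j(o, q) = (2*o)/(-7 + q) = 2*o/(-7 + q))
h(u, V) = -V**2
m(l, M) = 197/2 (m(l, M) = 99 + 2*3/(-7 - 5) = 99 + 2*3/(-12) = 99 + 2*3*(-1/12) = 99 - 1/2 = 197/2)
30779 - m(h(15, 2), -136) = 30779 - 1*197/2 = 30779 - 197/2 = 61361/2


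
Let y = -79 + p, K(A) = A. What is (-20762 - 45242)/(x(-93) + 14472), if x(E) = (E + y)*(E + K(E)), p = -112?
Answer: -16501/16824 ≈ -0.98080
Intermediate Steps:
y = -191 (y = -79 - 112 = -191)
x(E) = 2*E*(-191 + E) (x(E) = (E - 191)*(E + E) = (-191 + E)*(2*E) = 2*E*(-191 + E))
(-20762 - 45242)/(x(-93) + 14472) = (-20762 - 45242)/(2*(-93)*(-191 - 93) + 14472) = -66004/(2*(-93)*(-284) + 14472) = -66004/(52824 + 14472) = -66004/67296 = -66004*1/67296 = -16501/16824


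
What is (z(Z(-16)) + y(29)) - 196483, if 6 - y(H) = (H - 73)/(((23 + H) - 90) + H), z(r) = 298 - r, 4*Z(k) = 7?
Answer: -7062683/36 ≈ -1.9619e+5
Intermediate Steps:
Z(k) = 7/4 (Z(k) = (¼)*7 = 7/4)
y(H) = 6 - (-73 + H)/(-67 + 2*H) (y(H) = 6 - (H - 73)/(((23 + H) - 90) + H) = 6 - (-73 + H)/((-67 + H) + H) = 6 - (-73 + H)/(-67 + 2*H))
(z(Z(-16)) + y(29)) - 196483 = ((298 - 1*7/4) + (-329 + 11*29)/(-67 + 2*29)) - 196483 = ((298 - 7/4) + (-329 + 319)/(-67 + 58)) - 196483 = (1185/4 - 10/(-9)) - 196483 = (1185/4 - ⅑*(-10)) - 196483 = (1185/4 + 10/9) - 196483 = 10705/36 - 196483 = -7062683/36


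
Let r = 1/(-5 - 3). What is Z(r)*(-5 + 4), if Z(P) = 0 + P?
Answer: 1/8 ≈ 0.12500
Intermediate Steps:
r = -1/8 (r = 1/(-8) = -1/8 ≈ -0.12500)
Z(P) = P
Z(r)*(-5 + 4) = -(-5 + 4)/8 = -1/8*(-1) = 1/8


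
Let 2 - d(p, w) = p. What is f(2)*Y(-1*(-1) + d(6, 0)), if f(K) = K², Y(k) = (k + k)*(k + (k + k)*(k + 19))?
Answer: 2376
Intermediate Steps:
d(p, w) = 2 - p
Y(k) = 2*k*(k + 2*k*(19 + k)) (Y(k) = (2*k)*(k + (2*k)*(19 + k)) = (2*k)*(k + 2*k*(19 + k)) = 2*k*(k + 2*k*(19 + k)))
f(2)*Y(-1*(-1) + d(6, 0)) = 2²*((-1*(-1) + (2 - 1*6))²*(78 + 4*(-1*(-1) + (2 - 1*6)))) = 4*((1 + (2 - 6))²*(78 + 4*(1 + (2 - 6)))) = 4*((1 - 4)²*(78 + 4*(1 - 4))) = 4*((-3)²*(78 + 4*(-3))) = 4*(9*(78 - 12)) = 4*(9*66) = 4*594 = 2376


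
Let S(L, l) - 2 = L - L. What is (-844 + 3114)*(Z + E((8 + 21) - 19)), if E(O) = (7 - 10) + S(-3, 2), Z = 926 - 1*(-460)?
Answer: 3143950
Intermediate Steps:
S(L, l) = 2 (S(L, l) = 2 + (L - L) = 2 + 0 = 2)
Z = 1386 (Z = 926 + 460 = 1386)
E(O) = -1 (E(O) = (7 - 10) + 2 = -3 + 2 = -1)
(-844 + 3114)*(Z + E((8 + 21) - 19)) = (-844 + 3114)*(1386 - 1) = 2270*1385 = 3143950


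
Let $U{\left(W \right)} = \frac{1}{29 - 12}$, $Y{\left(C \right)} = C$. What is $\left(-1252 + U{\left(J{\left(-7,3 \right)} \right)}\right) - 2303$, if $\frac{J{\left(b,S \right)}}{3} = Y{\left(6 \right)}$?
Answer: $- \frac{60434}{17} \approx -3554.9$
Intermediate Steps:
$J{\left(b,S \right)} = 18$ ($J{\left(b,S \right)} = 3 \cdot 6 = 18$)
$U{\left(W \right)} = \frac{1}{17}$
$\left(-1252 + U{\left(J{\left(-7,3 \right)} \right)}\right) - 2303 = \left(-1252 + \frac{1}{17}\right) - 2303 = - \frac{21283}{17} - 2303 = - \frac{60434}{17}$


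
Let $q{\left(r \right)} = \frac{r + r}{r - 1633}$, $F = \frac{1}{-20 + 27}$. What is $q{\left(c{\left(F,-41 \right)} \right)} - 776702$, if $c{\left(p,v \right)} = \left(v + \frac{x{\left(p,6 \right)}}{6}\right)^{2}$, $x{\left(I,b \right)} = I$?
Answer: $- \frac{63084803076}{81229} \approx -7.7663 \cdot 10^{5}$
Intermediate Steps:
$F = \frac{1}{7} \approx 0.14286$
$c{\left(p,v \right)} = \left(v + \frac{p}{6}\right)^{2}$
$q{\left(r \right)} = \frac{2 r}{-1633 + r}$
$q{\left(c{\left(F,-41 \right)} \right)} - 776702 = \frac{2 \frac{\left(\frac{1}{7} + 6 \left(-41\right)\right)^{2}}{36}}{-1633 + \frac{\left(\frac{1}{7} + 6 \left(-41\right)\right)^{2}}{36}} - 776702 = \frac{2 \frac{\left(\frac{1}{7} - 246\right)^{2}}{36}}{-1633 + \frac{\left(\frac{1}{7} - 246\right)^{2}}{36}} - 776702 = \frac{2 \frac{\left(- \frac{1721}{7}\right)^{2}}{36}}{-1633 + \frac{\left(- \frac{1721}{7}\right)^{2}}{36}} - 776702 = \frac{2 \cdot \frac{1}{36} \cdot \frac{2961841}{49}}{-1633 + \frac{1}{36} \cdot \frac{2961841}{49}} - 776702 = 2 \cdot \frac{2961841}{1764} \frac{1}{-1633 + \frac{2961841}{1764}} - 776702 = 2 \cdot \frac{2961841}{1764} \frac{1}{\frac{81229}{1764}} - 776702 = 2 \cdot \frac{2961841}{1764} \cdot \frac{1764}{81229} - 776702 = \frac{5923682}{81229} - 776702 = - \frac{63084803076}{81229}$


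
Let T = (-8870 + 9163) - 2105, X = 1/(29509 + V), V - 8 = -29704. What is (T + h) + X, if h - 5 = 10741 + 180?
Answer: 1704317/187 ≈ 9114.0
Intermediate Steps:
V = -29696 (V = 8 - 29704 = -29696)
X = -1/187 (X = 1/(29509 - 29696) = 1/(-187) = -1/187 ≈ -0.0053476)
h = 10926 (h = 5 + (10741 + 180) = 5 + 10921 = 10926)
T = -1812 (T = 293 - 2105 = -1812)
(T + h) + X = (-1812 + 10926) - 1/187 = 9114 - 1/187 = 1704317/187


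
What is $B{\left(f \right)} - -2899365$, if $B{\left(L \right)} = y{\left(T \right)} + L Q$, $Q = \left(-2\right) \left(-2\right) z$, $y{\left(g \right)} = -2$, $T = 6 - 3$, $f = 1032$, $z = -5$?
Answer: $2878723$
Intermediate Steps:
$T = 3$ ($T = 6 - 3 = 3$)
$Q = -20$ ($Q = \left(-2\right) \left(-2\right) \left(-5\right) = 4 \left(-5\right) = -20$)
$B{\left(L \right)} = -2 - 20 L$ ($B{\left(L \right)} = -2 + L \left(-20\right) = -2 - 20 L$)
$B{\left(f \right)} - -2899365 = \left(-2 - 20640\right) - -2899365 = \left(-2 - 20640\right) + 2899365 = -20642 + 2899365 = 2878723$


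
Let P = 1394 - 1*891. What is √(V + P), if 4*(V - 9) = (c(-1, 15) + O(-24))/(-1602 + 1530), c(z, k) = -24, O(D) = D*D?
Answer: √18363/6 ≈ 22.585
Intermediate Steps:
O(D) = D²
P = 503 (P = 1394 - 891 = 503)
V = 85/12 (V = 9 + ((-24 + (-24)²)/(-1602 + 1530))/4 = 9 + ((-24 + 576)/(-72))/4 = 9 + (552*(-1/72))/4 = 9 + (¼)*(-23/3) = 9 - 23/12 = 85/12 ≈ 7.0833)
√(V + P) = √(85/12 + 503) = √(6121/12) = √18363/6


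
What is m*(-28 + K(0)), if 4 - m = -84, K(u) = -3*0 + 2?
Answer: -2288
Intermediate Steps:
K(u) = 2 (K(u) = 0 + 2 = 2)
m = 88 (m = 4 - 1*(-84) = 4 + 84 = 88)
m*(-28 + K(0)) = 88*(-28 + 2) = 88*(-26) = -2288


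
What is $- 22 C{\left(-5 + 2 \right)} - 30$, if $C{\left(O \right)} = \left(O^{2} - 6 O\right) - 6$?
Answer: $-492$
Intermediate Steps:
$C{\left(O \right)} = -6 + O^{2} - 6 O$
$- 22 C{\left(-5 + 2 \right)} - 30 = - 22 \left(-6 + \left(-5 + 2\right)^{2} - 6 \left(-5 + 2\right)\right) - 30 = - 22 \left(-6 + \left(-3\right)^{2} - -18\right) - 30 = - 22 \left(-6 + 9 + 18\right) - 30 = \left(-22\right) 21 - 30 = -462 - 30 = -492$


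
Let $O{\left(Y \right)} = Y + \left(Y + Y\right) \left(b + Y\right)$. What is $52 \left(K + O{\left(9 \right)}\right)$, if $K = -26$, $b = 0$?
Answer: $7540$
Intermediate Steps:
$O{\left(Y \right)} = Y + 2 Y^{2}$ ($O{\left(Y \right)} = Y + \left(Y + Y\right) \left(0 + Y\right) = Y + 2 Y Y = Y + 2 Y^{2}$)
$52 \left(K + O{\left(9 \right)}\right) = 52 \left(-26 + 9 \left(1 + 2 \cdot 9\right)\right) = 52 \left(-26 + 9 \left(1 + 18\right)\right) = 52 \left(-26 + 9 \cdot 19\right) = 52 \left(-26 + 171\right) = 52 \cdot 145 = 7540$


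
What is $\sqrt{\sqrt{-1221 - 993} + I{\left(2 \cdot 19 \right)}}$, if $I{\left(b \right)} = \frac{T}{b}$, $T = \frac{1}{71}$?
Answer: $\frac{\sqrt{2698 + 21837612 i \sqrt{246}}}{2698} \approx 4.8504 + 4.8504 i$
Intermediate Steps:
$T = \frac{1}{71} \approx 0.014085$
$I{\left(b \right)} = \frac{1}{71 b}$
$\sqrt{\sqrt{-1221 - 993} + I{\left(2 \cdot 19 \right)}} = \sqrt{\sqrt{-1221 - 993} + \frac{1}{71 \cdot 2 \cdot 19}} = \sqrt{\sqrt{-2214} + \frac{1}{71 \cdot 38}} = \sqrt{3 i \sqrt{246} + \frac{1}{71} \cdot \frac{1}{38}} = \sqrt{3 i \sqrt{246} + \frac{1}{2698}} = \sqrt{\frac{1}{2698} + 3 i \sqrt{246}}$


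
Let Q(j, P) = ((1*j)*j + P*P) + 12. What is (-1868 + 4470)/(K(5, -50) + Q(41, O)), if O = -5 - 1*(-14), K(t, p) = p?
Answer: 1301/862 ≈ 1.5093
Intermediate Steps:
O = 9 (O = -5 + 14 = 9)
Q(j, P) = 12 + P² + j² (Q(j, P) = (j*j + P²) + 12 = (j² + P²) + 12 = (P² + j²) + 12 = 12 + P² + j²)
(-1868 + 4470)/(K(5, -50) + Q(41, O)) = (-1868 + 4470)/(-50 + (12 + 9² + 41²)) = 2602/(-50 + (12 + 81 + 1681)) = 2602/(-50 + 1774) = 2602/1724 = 2602*(1/1724) = 1301/862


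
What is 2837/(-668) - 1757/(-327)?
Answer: 245977/218436 ≈ 1.1261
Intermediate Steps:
2837/(-668) - 1757/(-327) = 2837*(-1/668) - 1757*(-1/327) = -2837/668 + 1757/327 = 245977/218436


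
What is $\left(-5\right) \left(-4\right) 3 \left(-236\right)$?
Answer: $-14160$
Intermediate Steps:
$\left(-5\right) \left(-4\right) 3 \left(-236\right) = 20 \cdot 3 \left(-236\right) = 60 \left(-236\right) = -14160$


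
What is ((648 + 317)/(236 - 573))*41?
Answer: -39565/337 ≈ -117.40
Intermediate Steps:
((648 + 317)/(236 - 573))*41 = (965/(-337))*41 = (965*(-1/337))*41 = -965/337*41 = -39565/337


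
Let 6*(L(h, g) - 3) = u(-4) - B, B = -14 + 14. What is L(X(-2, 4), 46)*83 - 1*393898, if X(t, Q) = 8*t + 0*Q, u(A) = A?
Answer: -1181113/3 ≈ -3.9370e+5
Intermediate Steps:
B = 0
X(t, Q) = 8*t (X(t, Q) = 8*t + 0 = 8*t)
L(h, g) = 7/3 (L(h, g) = 3 + (-4 - 1*0)/6 = 3 + (-4 + 0)/6 = 3 + (⅙)*(-4) = 3 - ⅔ = 7/3)
L(X(-2, 4), 46)*83 - 1*393898 = (7/3)*83 - 1*393898 = 581/3 - 393898 = -1181113/3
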